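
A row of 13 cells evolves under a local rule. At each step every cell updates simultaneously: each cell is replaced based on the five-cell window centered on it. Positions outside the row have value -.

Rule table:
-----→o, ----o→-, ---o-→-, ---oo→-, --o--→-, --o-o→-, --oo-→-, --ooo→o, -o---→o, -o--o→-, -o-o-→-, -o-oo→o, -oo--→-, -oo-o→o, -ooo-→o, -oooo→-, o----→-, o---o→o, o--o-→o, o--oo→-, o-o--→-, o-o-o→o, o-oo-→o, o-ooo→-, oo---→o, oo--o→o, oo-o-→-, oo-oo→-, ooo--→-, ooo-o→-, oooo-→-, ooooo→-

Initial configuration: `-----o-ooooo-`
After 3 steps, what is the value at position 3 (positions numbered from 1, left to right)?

ooo---o-----o
oo-oo--o-o---
-o-o-oo---o-o
position 3 holds -

-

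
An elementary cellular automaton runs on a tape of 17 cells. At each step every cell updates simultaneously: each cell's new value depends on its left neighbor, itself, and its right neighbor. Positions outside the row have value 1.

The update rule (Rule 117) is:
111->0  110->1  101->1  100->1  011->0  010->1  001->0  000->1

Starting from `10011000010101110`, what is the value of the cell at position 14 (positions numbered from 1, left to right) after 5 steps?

11001111011110011
01100001100011000
10111100111001110
11000110001100011
01110011100111000
position 14 holds 1

1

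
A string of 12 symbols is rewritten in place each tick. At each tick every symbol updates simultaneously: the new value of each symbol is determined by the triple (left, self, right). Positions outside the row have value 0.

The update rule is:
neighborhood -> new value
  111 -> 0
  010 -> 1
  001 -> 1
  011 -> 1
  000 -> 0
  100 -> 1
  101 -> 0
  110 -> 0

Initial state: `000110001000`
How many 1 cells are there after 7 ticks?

001101011100
011001010010
110111011111
100100010000
111110111000
100000100100
110001111110
count of 1: 8

8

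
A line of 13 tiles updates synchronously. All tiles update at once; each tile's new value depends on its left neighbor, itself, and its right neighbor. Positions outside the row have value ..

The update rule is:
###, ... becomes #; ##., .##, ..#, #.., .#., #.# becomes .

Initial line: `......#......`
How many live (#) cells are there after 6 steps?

step 1: #####...#####
step 2: .###..#..###.
step 3: ..#.......#..
step 4: #...#####...#
step 5: ..#..###..#..
step 6: #.....#.....#
count of #: 3

3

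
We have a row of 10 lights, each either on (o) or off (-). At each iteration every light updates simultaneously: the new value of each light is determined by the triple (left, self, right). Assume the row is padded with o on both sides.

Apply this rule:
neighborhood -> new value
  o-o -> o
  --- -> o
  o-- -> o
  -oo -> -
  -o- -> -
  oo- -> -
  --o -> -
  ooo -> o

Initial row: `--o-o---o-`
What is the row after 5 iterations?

o-o-o--o--

iteration 1: o--o-oo--o
iteration 2: -o--o--o--
iteration 3: o-o--o--o-
iteration 4: -o-o--o--o
iteration 5: o-o-o--o--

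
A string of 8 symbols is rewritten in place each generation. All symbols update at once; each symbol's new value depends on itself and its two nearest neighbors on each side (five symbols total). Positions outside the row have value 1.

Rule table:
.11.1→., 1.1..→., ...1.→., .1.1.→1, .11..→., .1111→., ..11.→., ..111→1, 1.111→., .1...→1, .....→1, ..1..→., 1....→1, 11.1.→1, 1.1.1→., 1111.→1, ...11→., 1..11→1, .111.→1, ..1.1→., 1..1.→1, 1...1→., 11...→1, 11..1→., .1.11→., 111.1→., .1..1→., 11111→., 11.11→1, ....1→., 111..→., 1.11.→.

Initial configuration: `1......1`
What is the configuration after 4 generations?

.1..1..1

.1111..1
1..1..11
..1..11.
.1..1..1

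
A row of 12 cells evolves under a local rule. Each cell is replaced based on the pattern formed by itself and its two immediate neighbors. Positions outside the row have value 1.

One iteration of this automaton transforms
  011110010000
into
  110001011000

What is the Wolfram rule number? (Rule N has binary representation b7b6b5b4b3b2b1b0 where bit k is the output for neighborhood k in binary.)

position 2: 111 → 0  (bit 7 = 0)
position 4: 110 → 0  (bit 6 = 0)
position 0: 101 → 1  (bit 5 = 1)
position 5: 100 → 1  (bit 4 = 1)
position 1: 011 → 1  (bit 3 = 1)
position 7: 010 → 1  (bit 2 = 1)
position 6: 001 → 0  (bit 1 = 0)
position 9: 000 → 0  (bit 0 = 0)
bits b7..b0 = 00111100 = 60

60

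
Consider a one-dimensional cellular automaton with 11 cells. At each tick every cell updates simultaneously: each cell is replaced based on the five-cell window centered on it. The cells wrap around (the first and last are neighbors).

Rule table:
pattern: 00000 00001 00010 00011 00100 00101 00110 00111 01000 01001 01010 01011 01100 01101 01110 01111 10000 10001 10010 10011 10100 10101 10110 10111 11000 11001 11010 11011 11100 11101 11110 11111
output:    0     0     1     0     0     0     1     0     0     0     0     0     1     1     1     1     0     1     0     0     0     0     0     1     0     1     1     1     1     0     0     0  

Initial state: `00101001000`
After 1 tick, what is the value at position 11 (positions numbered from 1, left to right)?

0

tick 1: 01000000000
position 11 holds 0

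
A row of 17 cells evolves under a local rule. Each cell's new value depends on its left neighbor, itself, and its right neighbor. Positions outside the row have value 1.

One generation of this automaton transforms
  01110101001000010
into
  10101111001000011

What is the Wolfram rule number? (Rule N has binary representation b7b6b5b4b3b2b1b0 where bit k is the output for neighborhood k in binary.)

position 2: 111 → 1  (bit 7 = 1)
position 3: 110 → 0  (bit 6 = 0)
position 0: 101 → 1  (bit 5 = 1)
position 8: 100 → 0  (bit 4 = 0)
position 1: 011 → 0  (bit 3 = 0)
position 5: 010 → 1  (bit 2 = 1)
position 9: 001 → 0  (bit 1 = 0)
position 12: 000 → 0  (bit 0 = 0)
bits b7..b0 = 10100100 = 164

164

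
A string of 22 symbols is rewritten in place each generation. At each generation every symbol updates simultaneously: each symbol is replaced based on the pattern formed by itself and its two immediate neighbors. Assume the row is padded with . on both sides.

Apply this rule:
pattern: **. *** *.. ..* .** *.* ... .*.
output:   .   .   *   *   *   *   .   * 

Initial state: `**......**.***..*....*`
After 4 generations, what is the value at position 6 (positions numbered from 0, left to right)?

generation 1: *.*....**.**..****..**
generation 2: ****..**.**.***...***.
generation 3: *...***.**.**..*.**..*
generation 4: **.**..**.**.*****.***
position 6 holds .

.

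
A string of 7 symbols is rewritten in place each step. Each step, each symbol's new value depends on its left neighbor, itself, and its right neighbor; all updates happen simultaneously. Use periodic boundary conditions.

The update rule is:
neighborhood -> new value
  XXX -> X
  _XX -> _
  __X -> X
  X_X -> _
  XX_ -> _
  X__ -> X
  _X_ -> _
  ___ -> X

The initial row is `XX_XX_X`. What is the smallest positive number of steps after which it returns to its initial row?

X______
_XXXXXX
__XXXX_
XX_XX_X

4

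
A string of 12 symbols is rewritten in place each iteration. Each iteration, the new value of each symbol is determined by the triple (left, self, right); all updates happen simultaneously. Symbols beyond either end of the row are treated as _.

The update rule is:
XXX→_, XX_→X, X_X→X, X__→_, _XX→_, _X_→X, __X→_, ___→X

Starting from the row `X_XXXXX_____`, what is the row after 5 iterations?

XX____X_XXXX
_X_XX_XX___X
_XX_XX_X_X_X
__XX_XXXXXXX
X__XX______X

X__XX______X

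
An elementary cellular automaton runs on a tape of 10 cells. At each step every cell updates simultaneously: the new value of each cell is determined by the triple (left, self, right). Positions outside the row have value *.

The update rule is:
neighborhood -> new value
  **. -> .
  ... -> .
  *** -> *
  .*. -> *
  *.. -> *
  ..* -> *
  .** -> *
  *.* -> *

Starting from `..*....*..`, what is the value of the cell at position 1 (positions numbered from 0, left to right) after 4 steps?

step 1: ****..****
step 2: ***.******
step 3: **.*******
step 4: *.********
position 1 holds .

.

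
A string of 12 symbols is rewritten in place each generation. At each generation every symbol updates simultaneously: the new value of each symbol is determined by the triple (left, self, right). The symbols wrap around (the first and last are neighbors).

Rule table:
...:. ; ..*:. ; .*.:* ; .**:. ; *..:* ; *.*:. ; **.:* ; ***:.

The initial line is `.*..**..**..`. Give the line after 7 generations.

*..**..**..*

generation 1: .**..**..**.
generation 2: ..**..**..**
generation 3: *..**..**..*
generation 4: **..**..**..
generation 5: .**..**..**.  (repeats generation 1; period 4)
generation 7: *..**..**..*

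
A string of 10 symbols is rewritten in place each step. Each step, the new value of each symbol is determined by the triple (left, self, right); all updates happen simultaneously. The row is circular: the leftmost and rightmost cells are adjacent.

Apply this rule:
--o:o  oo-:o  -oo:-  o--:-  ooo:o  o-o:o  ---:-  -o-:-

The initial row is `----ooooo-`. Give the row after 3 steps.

---o-oooo-
--o-o-ooo-
-o-o-o-oo-

-o-o-o-oo-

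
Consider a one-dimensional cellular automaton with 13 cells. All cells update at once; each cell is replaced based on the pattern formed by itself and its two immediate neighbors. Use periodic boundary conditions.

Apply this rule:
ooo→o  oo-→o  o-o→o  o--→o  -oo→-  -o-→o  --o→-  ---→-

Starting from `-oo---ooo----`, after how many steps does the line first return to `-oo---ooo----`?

step 1: --oo---ooo---
step 2: ---oo---ooo--
step 3: ----oo---ooo-
step 4: -----oo---ooo
step 5: o-----oo---oo
step 6: oo-----oo---o
step 7: ooo-----oo---
step 8: -ooo-----oo--
step 9: --ooo-----oo-
step 10: ---ooo-----oo
step 11: o---ooo-----o
step 12: oo---ooo-----
step 13: -oo---ooo----

13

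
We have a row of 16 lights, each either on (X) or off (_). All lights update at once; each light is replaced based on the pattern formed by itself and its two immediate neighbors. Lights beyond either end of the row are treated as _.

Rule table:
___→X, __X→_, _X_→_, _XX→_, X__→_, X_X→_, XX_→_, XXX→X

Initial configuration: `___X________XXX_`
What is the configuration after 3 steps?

step 1: XX___XXXXXX__X__
step 2: ___X__XXXX_____X
step 3: XX_____XX__XXX__

XX_____XX__XXX__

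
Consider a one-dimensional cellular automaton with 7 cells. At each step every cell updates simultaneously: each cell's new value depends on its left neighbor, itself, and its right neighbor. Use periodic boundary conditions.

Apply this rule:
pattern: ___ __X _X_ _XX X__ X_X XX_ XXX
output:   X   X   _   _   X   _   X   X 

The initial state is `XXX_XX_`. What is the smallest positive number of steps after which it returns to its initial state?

_XX__X_
X_XXX_X
X__XX__
_XX_XXX
__X__XX
XX_XX_X
XX__X__
_XXX_XX
__XX__X
XX_XXX_
_X__XX_
X_XX_XX
X__X__X
XXX_XX_

14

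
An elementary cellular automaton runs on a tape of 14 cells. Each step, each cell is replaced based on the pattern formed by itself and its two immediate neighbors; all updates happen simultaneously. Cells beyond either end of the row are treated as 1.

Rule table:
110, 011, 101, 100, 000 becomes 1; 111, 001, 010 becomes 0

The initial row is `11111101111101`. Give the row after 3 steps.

00000111000111
11110101110100
00011011011010

00011011011010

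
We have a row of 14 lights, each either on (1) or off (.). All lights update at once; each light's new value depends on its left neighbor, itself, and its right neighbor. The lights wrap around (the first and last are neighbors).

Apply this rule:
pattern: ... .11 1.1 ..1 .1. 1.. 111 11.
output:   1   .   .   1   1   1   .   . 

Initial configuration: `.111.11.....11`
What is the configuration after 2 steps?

step 1: .......11111..
step 2: 1111111.....11

1111111.....11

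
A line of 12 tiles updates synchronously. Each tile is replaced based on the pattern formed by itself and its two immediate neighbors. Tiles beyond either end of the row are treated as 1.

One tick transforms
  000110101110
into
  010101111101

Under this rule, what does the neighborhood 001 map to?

At position 2 the neighborhood is 001; the next row has 0 there.

0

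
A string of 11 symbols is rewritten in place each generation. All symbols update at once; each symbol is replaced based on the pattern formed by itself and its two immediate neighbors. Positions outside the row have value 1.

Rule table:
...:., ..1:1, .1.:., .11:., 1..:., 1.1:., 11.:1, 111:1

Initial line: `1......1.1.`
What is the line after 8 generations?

1...1..1..1

generation 1: 1.....1....
generation 2: 1....1....1
generation 3: 1...1....1.
generation 4: 1..1....1..
generation 5: 1.1....1..1
generation 6: 1.....1..1.
generation 7: 1....1..1..
generation 8: 1...1..1..1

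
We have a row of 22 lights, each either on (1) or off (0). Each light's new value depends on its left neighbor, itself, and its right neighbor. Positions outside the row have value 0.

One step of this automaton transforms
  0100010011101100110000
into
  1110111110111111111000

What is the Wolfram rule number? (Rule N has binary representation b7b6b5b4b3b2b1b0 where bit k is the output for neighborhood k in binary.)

126

position 9: 111 → 0  (bit 7 = 0)
position 10: 110 → 1  (bit 6 = 1)
position 11: 101 → 1  (bit 5 = 1)
position 2: 100 → 1  (bit 4 = 1)
position 8: 011 → 1  (bit 3 = 1)
position 1: 010 → 1  (bit 2 = 1)
position 0: 001 → 1  (bit 1 = 1)
position 3: 000 → 0  (bit 0 = 0)
bits b7..b0 = 01111110 = 126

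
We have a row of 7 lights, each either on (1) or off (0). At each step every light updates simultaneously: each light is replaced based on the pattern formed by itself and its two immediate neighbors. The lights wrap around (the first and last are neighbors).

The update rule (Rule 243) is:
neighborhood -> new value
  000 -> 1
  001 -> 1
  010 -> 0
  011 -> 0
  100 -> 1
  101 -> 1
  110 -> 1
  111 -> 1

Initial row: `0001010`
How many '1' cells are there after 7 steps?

5

1110101
1111010
0111101
1011110
0101111
1010111
1101011
count of 1: 5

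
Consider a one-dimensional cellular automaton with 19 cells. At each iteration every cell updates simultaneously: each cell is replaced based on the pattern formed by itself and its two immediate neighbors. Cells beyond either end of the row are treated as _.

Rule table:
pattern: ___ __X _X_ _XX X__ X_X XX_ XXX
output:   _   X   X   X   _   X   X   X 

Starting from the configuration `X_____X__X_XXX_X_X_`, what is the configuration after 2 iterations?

X___XXXXXXXXXXXXXX_

X____XX_XXXXXXXXXX_
X___XXXXXXXXXXXXXX_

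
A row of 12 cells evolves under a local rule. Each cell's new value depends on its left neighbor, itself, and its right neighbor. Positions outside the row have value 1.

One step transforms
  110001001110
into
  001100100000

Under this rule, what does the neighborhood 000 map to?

1

At position 3 the neighborhood is 000; the next row has 1 there.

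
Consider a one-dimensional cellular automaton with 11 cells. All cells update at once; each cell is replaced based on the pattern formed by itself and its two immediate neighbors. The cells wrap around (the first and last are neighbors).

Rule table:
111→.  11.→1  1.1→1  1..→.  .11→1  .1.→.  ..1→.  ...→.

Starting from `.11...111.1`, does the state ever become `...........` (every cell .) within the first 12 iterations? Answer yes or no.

no

111...1.11.
1.1....1111
11.....1...
11.........
11.........  (fixed point — unchanged through iteration 12)
iteration 12 is 11........., still not uniform .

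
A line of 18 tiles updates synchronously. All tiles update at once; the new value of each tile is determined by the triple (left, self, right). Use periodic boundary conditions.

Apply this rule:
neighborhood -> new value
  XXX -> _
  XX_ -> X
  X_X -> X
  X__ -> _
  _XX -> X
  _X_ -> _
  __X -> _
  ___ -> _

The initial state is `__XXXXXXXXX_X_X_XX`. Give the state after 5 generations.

__X_______XX_X_XXX
__________XXX_XX_X
__________X_XXXXX_
___________XX___X_
___________XX_____

___________XX_____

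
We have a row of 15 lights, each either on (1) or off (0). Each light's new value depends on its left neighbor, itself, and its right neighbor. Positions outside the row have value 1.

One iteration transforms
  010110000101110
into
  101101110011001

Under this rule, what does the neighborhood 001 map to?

0

At position 8 the neighborhood is 001; the next row has 0 there.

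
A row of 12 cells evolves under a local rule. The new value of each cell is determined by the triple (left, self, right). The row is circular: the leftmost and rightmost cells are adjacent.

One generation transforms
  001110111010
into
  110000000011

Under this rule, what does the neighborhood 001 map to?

At position 1 the neighborhood is 001; the next row has 1 there.

1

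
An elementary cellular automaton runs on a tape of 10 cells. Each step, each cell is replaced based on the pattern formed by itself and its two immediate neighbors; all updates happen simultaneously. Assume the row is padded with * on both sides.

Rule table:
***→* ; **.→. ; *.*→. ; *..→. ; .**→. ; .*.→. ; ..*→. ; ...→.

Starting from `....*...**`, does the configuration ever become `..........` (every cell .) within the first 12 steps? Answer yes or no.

yes

.........*
..........
all cells are . at step 2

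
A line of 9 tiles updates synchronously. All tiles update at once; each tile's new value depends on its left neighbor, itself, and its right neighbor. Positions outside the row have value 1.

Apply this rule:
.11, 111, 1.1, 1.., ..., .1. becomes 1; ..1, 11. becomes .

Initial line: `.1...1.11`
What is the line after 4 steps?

step 1: 1111.1111
step 2: 111.11111
step 3: 11.111111
step 4: 1.1111111

1.1111111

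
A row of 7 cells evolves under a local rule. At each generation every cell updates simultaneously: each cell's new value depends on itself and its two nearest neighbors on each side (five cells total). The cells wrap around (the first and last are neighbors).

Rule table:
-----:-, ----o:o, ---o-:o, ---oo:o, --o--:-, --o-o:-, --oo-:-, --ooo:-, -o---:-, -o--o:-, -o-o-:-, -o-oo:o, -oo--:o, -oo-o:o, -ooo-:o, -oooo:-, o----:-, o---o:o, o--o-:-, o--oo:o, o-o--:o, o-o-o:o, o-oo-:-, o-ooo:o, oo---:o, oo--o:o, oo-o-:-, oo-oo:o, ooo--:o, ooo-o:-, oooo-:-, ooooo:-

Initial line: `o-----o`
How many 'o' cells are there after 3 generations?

generation 1: oo--oo-
generation 2: -ooo-oo
generation 3: ooo-o-o
count of o: 5

5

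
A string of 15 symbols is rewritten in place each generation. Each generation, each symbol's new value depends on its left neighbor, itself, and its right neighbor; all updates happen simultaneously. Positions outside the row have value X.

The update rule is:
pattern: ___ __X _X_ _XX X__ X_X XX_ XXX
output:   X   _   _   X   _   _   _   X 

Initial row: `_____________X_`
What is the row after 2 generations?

generation 1: _XXXXXXXXXXX___
generation 2: _XXXXXXXXXX__X_

_XXXXXXXXXX__X_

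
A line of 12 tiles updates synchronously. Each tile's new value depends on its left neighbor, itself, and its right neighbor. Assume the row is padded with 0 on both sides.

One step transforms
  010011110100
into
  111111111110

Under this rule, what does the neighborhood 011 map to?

At position 4 the neighborhood is 011; the next row has 1 there.

1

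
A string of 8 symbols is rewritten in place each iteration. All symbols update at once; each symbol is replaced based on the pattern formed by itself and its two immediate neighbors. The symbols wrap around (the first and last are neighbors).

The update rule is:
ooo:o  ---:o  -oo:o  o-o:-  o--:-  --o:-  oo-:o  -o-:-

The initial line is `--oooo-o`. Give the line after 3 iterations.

iteration 1: --oooo--
iteration 2: o-oooo-o
iteration 3: o-oooo-o

o-oooo-o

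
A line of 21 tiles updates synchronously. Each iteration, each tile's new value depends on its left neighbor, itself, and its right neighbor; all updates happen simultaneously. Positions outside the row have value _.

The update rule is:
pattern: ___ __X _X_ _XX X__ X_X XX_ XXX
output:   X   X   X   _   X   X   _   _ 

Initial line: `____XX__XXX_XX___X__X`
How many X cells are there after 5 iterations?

iteration 1: XXXX__XX___X__XXXXXXX
iteration 2: ____XX__XXXXXX_______
iteration 3: XXXX__XX______XXXXXXX
iteration 4: ____XX__XXXXXX_______  (repeats iteration 2; period 2)
iteration 5: XXXX__XX______XXXXXXX
count of X: 13

13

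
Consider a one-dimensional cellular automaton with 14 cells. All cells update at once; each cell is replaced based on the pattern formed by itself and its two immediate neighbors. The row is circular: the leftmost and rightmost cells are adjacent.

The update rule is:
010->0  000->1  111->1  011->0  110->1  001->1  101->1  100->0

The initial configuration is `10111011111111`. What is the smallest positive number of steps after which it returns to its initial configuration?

step 1: 11011101111111
step 2: 11101110111111
step 3: 11110111011111
step 4: 11111011101111
step 5: 11111101110111
step 6: 11111110111011
step 7: 11111111011101
step 8: 11111111101110
step 9: 01111111110111
step 10: 10111111111011
step 11: 11011111111101
step 12: 11101111111110
step 13: 01110111111111
step 14: 10111011111111

14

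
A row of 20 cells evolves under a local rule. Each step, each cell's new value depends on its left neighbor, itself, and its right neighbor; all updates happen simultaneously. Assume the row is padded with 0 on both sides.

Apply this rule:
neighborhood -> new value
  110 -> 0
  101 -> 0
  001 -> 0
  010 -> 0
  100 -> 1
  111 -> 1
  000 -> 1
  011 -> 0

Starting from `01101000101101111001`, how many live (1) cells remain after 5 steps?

00000110000000110100
11110001111110000011
01101100111101111000
00000010011000110111
11111001000110000010
count of 1: 9

9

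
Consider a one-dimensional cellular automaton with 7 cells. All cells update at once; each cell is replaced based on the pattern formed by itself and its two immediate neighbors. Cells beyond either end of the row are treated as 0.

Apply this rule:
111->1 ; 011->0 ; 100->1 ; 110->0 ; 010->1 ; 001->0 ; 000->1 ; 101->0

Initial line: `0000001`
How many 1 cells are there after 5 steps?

1111101
0111001
0010101
1010101
1010101
count of 1: 4

4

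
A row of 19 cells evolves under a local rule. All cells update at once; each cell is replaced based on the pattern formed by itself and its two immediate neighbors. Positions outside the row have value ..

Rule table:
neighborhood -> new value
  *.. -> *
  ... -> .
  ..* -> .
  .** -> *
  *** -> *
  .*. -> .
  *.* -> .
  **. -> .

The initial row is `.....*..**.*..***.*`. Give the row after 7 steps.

......*.*...*.**...
.........*....*.*..
..........*......*.
...........*......*
............*......
.............*.....
..............*....

..............*....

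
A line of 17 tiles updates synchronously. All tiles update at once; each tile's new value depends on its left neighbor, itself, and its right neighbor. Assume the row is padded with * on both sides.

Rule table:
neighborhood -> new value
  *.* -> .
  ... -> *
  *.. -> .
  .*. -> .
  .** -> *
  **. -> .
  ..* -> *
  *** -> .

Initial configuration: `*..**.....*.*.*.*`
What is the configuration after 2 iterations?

..**..****......*
.**..**....******

.**..**....******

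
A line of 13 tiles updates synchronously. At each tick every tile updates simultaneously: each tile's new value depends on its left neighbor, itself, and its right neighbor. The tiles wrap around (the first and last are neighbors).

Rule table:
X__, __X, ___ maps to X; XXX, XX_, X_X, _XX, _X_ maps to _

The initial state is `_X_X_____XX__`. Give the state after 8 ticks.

X___XXXXX__XX
_XXX_____XX__
X___XXXXX__XX  (repeats tick 1; period 2)
tick 8: _XXX_____XX__

_XXX_____XX__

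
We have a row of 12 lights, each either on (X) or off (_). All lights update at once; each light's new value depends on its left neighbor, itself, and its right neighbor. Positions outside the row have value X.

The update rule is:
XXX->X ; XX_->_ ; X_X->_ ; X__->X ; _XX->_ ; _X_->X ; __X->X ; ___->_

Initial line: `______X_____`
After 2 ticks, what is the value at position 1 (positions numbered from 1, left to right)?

_

tick 1: X____XXX___X
tick 2: _X__X_X_X_X_
position 1 holds _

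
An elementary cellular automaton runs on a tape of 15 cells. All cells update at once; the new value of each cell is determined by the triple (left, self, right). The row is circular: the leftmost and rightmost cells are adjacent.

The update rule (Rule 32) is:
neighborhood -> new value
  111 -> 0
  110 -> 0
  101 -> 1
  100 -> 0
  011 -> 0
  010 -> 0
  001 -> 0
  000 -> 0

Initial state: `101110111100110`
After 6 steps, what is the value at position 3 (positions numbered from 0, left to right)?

010001000000001
100000000000000
000000000000000
000000000000000  (fixed point — unchanged through step 6)
position 3 holds 0

0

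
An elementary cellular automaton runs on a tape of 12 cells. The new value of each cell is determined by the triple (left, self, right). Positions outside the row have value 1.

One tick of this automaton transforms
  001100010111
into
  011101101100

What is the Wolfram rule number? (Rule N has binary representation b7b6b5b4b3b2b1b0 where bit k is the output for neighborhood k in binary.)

107

position 10: 111 → 0  (bit 7 = 0)
position 3: 110 → 1  (bit 6 = 1)
position 8: 101 → 1  (bit 5 = 1)
position 0: 100 → 0  (bit 4 = 0)
position 2: 011 → 1  (bit 3 = 1)
position 7: 010 → 0  (bit 2 = 0)
position 1: 001 → 1  (bit 1 = 1)
position 5: 000 → 1  (bit 0 = 1)
bits b7..b0 = 01101011 = 107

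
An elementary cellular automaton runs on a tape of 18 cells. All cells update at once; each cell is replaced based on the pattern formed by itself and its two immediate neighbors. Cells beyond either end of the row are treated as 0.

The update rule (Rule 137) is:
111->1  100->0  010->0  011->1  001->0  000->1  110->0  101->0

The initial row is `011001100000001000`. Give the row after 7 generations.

111111001000111001

generation 1: 010001001111100011
generation 2: 000100001111001010
generation 3: 110001101110000000
generation 4: 100101001100111111
generation 5: 000000001000111110
generation 6: 111111100010111100
generation 7: 111111001000111001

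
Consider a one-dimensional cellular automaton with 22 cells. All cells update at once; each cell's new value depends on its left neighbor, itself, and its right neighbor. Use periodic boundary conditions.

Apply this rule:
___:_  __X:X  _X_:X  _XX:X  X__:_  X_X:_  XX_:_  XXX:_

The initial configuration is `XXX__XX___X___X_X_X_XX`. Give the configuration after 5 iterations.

iteration 1: ____XX___XX__XX_X_X_X_
iteration 2: ___XX___XX__XX__X_X_X_
iteration 3: __XX___XX__XX__XX_X_X_
iteration 4: _XX___XX__XX__XX__X_X_
iteration 5: XX___XX__XX__XX__XX_X_

XX___XX__XX__XX__XX_X_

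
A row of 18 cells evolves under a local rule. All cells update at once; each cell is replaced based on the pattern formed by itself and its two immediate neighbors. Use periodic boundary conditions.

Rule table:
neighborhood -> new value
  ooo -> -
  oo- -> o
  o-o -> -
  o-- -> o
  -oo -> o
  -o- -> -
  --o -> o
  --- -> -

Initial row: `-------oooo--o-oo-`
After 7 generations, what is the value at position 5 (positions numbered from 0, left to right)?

o

generation 1: ------oo--ooo--ooo
generation 2: o----oooooo-oooo-o
generation 3: oo--oo----o-o--o-o
generation 4: -oooooo--o---oo--o
generation 5: -o----ooo-o-ooooo-
generation 6: o-o--oo-o---o---oo
generation 7: o--oooo--o-o-o-oo-
position 5 holds o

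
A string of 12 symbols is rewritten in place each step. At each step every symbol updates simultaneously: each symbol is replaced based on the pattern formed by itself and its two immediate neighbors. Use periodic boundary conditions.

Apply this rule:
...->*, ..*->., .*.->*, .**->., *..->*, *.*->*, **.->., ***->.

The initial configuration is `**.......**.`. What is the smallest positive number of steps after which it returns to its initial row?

step 1: ..******...*
step 2: *.......**.*
step 3: .******...*.
step 4: .......**.**
step 5: ******...*..
step 6: ......**.**.
step 7: *****...*..*
step 8: .....**.**..
step 9: ****...*..**
step 10: ....**.**...
step 11: ***...*..***
step 12: ...**.**....
step 13: **...*..****
step 14: ..**.**.....
step 15: *...*..*****
step 16: .**.**......
step 17: ...*..******
step 18: **.**.......
step 19: ..*..******.
step 20: *.**.......*
step 21: .*..******..
step 22: .**.......**
step 23: *..******...
step 24: **.......**.

24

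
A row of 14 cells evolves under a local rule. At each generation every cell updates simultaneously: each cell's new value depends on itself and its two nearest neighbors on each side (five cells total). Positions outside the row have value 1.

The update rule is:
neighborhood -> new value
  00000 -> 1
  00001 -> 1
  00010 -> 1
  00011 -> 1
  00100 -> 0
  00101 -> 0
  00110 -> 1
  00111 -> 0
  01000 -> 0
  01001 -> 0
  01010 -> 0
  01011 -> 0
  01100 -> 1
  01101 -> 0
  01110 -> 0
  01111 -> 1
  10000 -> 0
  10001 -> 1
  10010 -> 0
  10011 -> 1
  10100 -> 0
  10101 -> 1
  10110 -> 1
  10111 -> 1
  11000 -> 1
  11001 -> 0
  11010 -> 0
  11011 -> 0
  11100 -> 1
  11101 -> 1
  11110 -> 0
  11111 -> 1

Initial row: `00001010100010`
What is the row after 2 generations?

generation 1: 10110010001100
generation 2: 10110000111101

10110000111101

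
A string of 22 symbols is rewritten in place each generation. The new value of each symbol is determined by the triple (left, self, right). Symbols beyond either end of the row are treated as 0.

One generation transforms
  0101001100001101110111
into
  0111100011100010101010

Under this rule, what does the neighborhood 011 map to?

At position 6 the neighborhood is 011; the next row has 0 there.

0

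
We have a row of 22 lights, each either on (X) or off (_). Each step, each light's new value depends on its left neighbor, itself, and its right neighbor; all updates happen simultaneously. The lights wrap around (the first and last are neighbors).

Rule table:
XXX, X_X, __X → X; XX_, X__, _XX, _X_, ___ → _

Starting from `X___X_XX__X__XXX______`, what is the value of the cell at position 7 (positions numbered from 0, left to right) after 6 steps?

___X_X___X__X_X______X
__X_X___X__X_X______X_
_X_X___X__X_X______X__
X_X___X__X_X______X___
_X___X__X_X______X___X
X___X__X_X______X___X_
position 7 holds X

X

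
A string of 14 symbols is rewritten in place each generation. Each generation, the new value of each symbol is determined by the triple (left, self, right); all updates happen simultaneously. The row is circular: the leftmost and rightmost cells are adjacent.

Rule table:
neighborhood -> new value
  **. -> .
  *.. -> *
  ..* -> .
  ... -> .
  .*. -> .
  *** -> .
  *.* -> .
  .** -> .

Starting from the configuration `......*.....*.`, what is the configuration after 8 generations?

*.....*.......

.......*.....*
*.......*.....
.*.......*....
..*.......*...
...*.......*..
....*.......*.
.....*.......*
*.....*.......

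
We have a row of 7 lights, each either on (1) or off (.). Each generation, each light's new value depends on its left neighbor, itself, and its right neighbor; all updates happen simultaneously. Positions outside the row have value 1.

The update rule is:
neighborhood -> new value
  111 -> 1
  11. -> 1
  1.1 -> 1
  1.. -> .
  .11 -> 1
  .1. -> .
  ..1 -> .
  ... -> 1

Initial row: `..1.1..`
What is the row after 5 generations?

1.111.1

generation 1: ...1...
generation 2: .1...1.
generation 3: 1..1..1
generation 4: 1.....1
generation 5: 1.111.1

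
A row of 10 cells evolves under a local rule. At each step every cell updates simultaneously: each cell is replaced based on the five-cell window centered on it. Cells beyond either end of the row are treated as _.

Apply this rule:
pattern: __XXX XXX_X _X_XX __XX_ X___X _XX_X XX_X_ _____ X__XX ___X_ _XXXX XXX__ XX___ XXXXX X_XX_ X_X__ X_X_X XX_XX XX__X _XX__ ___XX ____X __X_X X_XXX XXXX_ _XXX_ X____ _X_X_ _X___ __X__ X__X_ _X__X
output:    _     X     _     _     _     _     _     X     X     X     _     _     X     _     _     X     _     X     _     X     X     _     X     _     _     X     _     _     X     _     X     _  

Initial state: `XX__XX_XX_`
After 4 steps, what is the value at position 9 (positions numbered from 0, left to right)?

step 1: _X_X__X_XX
step 2: XX_X_XX__X
step 3: ______X_X_
step 4: XXXX_XX_XX
position 9 holds X

X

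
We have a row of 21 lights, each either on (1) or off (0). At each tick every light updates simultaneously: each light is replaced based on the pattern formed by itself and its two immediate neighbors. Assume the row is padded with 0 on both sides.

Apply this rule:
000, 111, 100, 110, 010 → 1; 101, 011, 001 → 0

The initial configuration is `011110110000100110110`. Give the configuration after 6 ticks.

100110011100110010101

tick 1: 001110011110110010011
tick 2: 100111001110011011001
tick 3: 110011100111001001101
tick 4: 011001110011101100101
tick 5: 001100111001100110101
tick 6: 100110011100110010101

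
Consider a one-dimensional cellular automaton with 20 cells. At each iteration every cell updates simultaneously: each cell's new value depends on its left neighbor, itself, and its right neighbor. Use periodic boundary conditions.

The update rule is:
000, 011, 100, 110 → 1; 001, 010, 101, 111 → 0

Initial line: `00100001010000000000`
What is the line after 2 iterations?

11010111101000000000

10011100001111111111
11010111101000000000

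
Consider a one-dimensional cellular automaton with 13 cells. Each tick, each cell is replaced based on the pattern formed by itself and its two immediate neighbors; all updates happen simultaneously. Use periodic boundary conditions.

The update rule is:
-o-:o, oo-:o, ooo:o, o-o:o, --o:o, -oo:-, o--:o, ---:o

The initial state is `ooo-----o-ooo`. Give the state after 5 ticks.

oooooooooo-oo
ooooooooooo-o
oooooooooooo-
-oooooooooooo
o-ooooooooooo

o-ooooooooooo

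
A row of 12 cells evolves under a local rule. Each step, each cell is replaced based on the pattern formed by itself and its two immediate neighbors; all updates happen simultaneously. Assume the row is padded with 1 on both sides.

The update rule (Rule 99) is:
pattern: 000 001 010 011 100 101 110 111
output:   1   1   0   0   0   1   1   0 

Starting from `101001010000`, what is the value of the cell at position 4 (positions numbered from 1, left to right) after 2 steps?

1

110010100111
010101001000
position 4 holds 1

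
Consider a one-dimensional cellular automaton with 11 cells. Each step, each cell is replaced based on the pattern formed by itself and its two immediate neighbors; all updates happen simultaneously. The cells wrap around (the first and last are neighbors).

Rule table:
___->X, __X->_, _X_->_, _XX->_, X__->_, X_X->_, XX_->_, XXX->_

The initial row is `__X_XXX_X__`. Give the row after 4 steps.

X_________X
__XXXXXXX__
X_________X  (repeats step 1; period 2)
step 4: __XXXXXXX__

__XXXXXXX__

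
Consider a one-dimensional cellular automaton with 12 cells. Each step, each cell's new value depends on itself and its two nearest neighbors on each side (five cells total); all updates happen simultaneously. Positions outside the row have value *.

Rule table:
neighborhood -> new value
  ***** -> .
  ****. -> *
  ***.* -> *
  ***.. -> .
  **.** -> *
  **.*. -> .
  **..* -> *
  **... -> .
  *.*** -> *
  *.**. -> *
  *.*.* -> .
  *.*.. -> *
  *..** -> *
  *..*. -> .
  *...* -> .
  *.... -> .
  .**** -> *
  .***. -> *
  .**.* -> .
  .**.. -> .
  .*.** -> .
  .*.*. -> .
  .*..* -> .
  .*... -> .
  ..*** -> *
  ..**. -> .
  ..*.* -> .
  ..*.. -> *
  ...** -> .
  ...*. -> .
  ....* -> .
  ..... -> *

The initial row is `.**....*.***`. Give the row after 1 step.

**.......**.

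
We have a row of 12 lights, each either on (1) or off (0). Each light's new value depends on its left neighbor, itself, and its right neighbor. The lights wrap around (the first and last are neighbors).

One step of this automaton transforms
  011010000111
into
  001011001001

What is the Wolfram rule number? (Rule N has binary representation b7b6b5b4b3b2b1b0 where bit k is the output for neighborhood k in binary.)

position 10: 111 → 0  (bit 7 = 0)
position 2: 110 → 1  (bit 6 = 1)
position 0: 101 → 0  (bit 5 = 0)
position 5: 100 → 1  (bit 4 = 1)
position 1: 011 → 0  (bit 3 = 0)
position 4: 010 → 1  (bit 2 = 1)
position 8: 001 → 1  (bit 1 = 1)
position 6: 000 → 0  (bit 0 = 0)
bits b7..b0 = 01010110 = 86

86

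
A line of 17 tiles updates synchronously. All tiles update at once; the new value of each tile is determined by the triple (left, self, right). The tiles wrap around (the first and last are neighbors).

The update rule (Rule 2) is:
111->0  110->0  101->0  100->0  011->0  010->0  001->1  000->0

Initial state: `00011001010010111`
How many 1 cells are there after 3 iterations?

3

00100010000100000
01000100001000000
10001000010000000
count of 1: 3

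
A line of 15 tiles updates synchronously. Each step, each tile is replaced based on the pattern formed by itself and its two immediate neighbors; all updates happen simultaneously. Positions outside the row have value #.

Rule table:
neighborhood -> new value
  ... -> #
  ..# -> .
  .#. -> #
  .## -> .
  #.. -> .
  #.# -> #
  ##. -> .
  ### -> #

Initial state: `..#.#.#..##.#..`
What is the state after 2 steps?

...###..##.....

..#####....##..
...###..##.....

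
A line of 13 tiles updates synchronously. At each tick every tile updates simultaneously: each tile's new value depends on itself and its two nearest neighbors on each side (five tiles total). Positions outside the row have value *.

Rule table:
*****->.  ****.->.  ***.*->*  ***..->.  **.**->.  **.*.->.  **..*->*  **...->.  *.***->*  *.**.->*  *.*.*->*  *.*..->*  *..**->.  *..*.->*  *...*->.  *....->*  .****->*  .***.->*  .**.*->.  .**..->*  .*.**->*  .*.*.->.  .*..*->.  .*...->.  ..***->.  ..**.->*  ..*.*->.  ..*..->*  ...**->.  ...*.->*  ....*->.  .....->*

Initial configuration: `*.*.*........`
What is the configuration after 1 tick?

*.*.*.*****..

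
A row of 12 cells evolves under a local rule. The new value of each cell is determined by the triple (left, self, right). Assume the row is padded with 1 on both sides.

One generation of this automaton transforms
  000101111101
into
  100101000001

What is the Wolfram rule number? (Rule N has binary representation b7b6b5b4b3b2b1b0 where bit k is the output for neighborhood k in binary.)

28

position 6: 111 → 0  (bit 7 = 0)
position 9: 110 → 0  (bit 6 = 0)
position 4: 101 → 0  (bit 5 = 0)
position 0: 100 → 1  (bit 4 = 1)
position 5: 011 → 1  (bit 3 = 1)
position 3: 010 → 1  (bit 2 = 1)
position 2: 001 → 0  (bit 1 = 0)
position 1: 000 → 0  (bit 0 = 0)
bits b7..b0 = 00011100 = 28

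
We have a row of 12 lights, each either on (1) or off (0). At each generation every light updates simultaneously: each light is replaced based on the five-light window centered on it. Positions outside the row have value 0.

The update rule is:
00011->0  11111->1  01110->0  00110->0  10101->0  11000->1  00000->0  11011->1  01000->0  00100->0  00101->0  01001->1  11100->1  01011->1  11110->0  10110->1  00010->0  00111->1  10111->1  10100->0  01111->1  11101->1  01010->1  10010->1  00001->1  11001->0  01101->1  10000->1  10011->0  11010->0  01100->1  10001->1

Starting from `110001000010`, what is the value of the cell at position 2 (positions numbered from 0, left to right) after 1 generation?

1

generation 1: 011100011000
position 2 holds 1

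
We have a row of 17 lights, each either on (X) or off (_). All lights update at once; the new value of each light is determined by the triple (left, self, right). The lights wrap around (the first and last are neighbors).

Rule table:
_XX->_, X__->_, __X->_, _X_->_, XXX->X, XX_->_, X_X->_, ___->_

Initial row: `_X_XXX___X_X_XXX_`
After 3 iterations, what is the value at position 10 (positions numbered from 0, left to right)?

_

____X_________X__
_________________
_________________
position 10 holds _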